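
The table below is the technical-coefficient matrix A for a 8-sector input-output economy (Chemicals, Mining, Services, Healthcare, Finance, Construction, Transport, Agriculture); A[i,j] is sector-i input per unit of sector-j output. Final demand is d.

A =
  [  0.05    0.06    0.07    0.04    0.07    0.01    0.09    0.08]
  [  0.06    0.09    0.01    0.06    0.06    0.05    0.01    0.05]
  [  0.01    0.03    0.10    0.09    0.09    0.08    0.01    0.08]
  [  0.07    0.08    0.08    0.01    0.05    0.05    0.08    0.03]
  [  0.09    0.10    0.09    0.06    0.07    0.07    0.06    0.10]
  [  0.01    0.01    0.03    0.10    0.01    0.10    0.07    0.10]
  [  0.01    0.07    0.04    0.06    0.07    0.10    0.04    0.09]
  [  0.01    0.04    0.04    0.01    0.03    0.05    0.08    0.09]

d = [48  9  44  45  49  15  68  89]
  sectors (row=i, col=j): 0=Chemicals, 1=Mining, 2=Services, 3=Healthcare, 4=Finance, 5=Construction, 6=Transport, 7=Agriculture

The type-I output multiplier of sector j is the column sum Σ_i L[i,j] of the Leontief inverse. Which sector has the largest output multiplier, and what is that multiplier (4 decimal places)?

Form M = I − A:
  [  0.95   -0.06   -0.07   -0.04   -0.07   -0.01   -0.09   -0.08]
  [ -0.06    0.91   -0.01   -0.06   -0.06   -0.05   -0.01   -0.05]
  [ -0.01   -0.03    0.90   -0.09   -0.09   -0.08   -0.01   -0.08]
  [ -0.07   -0.08   -0.08    0.99   -0.05   -0.05   -0.08   -0.03]
  [ -0.09   -0.10   -0.09   -0.06    0.93   -0.07   -0.06   -0.10]
  [ -0.01   -0.01   -0.03   -0.10   -0.01    0.90   -0.07   -0.10]
  [ -0.01   -0.07   -0.04   -0.06   -0.07   -0.10    0.96   -0.09]
  [ -0.01   -0.04   -0.04   -0.01   -0.03   -0.05   -0.08    0.91]
Leontief inverse L = M⁻¹:
  [  1.0825    0.1138    0.1200    0.0853    0.1208    0.0665    0.1358    0.1488]
  [  0.0912    1.1352    0.0480    0.0963    0.0981    0.0927    0.0504    0.1037]
  [  0.0445    0.0814    1.1559    0.1397    0.1389    0.1414    0.0603    0.1514]
  [  0.1002    0.1294    0.1264    1.0584    0.0985    0.1049    0.1221    0.0963]
  [  0.1337    0.1689    0.1555    0.1225    1.1349    0.1441    0.1235    0.1915]
  [  0.0336    0.0505    0.0709    0.1389    0.0464    1.1537    0.1163    0.1599]
  [  0.0420    0.1201    0.0863    0.1074    0.1138    0.1594    1.0887    0.1591]
  [  0.0289    0.0751    0.0722    0.0441    0.0628    0.0943    0.1139    1.1419]
Total output x = L · d:
  x_0 = 1.0825·48 + 0.1138·9 + 0.1200·44 + 0.0853·45 + 0.1208·49 + 0.0665·15 + 0.1358·68 + 0.1488·89 = 91.4966
  x_1 = 0.0912·48 + 1.1352·9 + 0.0480·44 + 0.0963·45 + 0.0981·49 + 0.0927·15 + 0.0504·68 + 0.1037·89 = 39.8938
  x_2 = 0.0445·48 + 0.0814·9 + 1.1559·44 + 0.1397·45 + 0.1389·49 + 0.1414·15 + 0.0603·68 + 0.1514·89 = 86.5180
  x_3 = 0.1002·48 + 0.1294·9 + 0.1264·44 + 1.0584·45 + 0.0985·49 + 0.1049·15 + 0.1221·68 + 0.0963·89 = 82.4396
  x_4 = 0.1337·48 + 0.1689·9 + 0.1555·44 + 0.1225·45 + 1.1349·49 + 0.1441·15 + 0.1235·68 + 0.1915·89 = 103.5064
  x_5 = 0.0336·48 + 0.0505·9 + 0.0709·44 + 0.1389·45 + 0.0464·49 + 1.1537·15 + 0.1163·68 + 0.1599·89 = 53.1663
  x_6 = 0.0420·48 + 0.1201·9 + 0.0863·44 + 0.1074·45 + 0.1138·49 + 0.1594·15 + 1.0887·68 + 0.1591·89 = 107.8903
  x_7 = 0.0289·48 + 0.0751·9 + 0.0722·44 + 0.0441·45 + 0.0628·49 + 0.0943·15 + 0.1139·68 + 1.1419·89 = 121.0885
Output multipliers (column sums of L):
  Chemicals: 1.5566
  Mining: 1.8744
  Services: 1.8352
  Healthcare: 1.7926
  Finance: 1.8141
  Construction: 1.9572
  Transport: 1.8111
  Agriculture: 2.1527

Agriculture (2.1527)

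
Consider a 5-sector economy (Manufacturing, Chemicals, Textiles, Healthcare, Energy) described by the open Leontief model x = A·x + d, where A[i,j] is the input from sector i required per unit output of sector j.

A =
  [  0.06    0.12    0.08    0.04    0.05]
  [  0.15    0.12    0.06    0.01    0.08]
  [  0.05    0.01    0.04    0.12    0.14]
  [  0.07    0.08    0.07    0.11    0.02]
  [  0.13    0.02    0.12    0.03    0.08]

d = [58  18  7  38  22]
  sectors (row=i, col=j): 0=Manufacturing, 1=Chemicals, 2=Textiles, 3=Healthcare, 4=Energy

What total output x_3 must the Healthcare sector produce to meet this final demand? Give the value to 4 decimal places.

54.7457

Form M = I − A:
  [  0.94   -0.12   -0.08   -0.04   -0.05]
  [ -0.15    0.88   -0.06   -0.01   -0.08]
  [ -0.05   -0.01    0.96   -0.12   -0.14]
  [ -0.07   -0.08   -0.07    0.89   -0.02]
  [ -0.13   -0.02   -0.12   -0.03    0.92]
Leontief inverse L = M⁻¹:
  [  1.1144    0.1620    0.1200    0.0713    0.0945]
  [  0.2145    1.1737    0.1107    0.0422    0.1315]
  [  0.1013    0.0445    1.0866    0.1576    0.1782]
  [  0.1189    0.1231    0.1086    1.1469    0.0586]
  [  0.1792    0.0582    0.1646    0.0689    1.1283]
Total output x = L · d:
  x_0 = 1.1144·58 + 0.1620·18 + 0.1200·7 + 0.0713·38 + 0.0945·22 = 73.1783
  x_1 = 0.2145·58 + 1.1737·18 + 0.1107·7 + 0.0422·38 + 0.1315·22 = 38.8394
  x_2 = 0.1013·58 + 0.0445·18 + 1.0866·7 + 0.1576·38 + 0.1782·22 = 24.1897
  x_3 = 0.1189·58 + 0.1231·18 + 0.1086·7 + 1.1469·38 + 0.0586·22 = 54.7457
  x_4 = 0.1792·58 + 0.0582·18 + 0.1646·7 + 0.0689·38 + 1.1283·22 = 40.0382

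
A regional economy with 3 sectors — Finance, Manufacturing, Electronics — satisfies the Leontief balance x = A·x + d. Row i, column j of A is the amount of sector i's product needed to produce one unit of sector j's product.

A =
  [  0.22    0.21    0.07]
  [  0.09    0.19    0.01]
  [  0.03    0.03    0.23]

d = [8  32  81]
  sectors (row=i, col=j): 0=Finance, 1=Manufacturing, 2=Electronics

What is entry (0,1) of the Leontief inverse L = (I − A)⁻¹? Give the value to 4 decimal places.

Form M = I − A:
  [  0.78   -0.21   -0.07]
  [ -0.09    0.81   -0.01]
  [ -0.03   -0.03    0.77]
Leontief inverse L = M⁻¹:
  [  1.3271    0.3487    0.1252]
  [  0.1482    1.2741    0.0300]
  [  0.0575    0.0632    1.3047]
Total output x = L · d:
  x_0 = 1.3271·8 + 0.3487·32 + 0.1252·81 = 31.9143
  x_1 = 0.1482·8 + 1.2741·32 + 0.0300·81 = 44.3876
  x_2 = 0.0575·8 + 0.0632·32 + 1.3047·81 = 108.1676

L[0,1] = 0.3487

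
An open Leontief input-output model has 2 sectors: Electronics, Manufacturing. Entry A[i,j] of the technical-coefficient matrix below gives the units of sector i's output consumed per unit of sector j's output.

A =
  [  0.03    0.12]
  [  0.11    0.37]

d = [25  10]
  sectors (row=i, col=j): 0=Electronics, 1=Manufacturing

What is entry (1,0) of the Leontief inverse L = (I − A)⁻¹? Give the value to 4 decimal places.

L[1,0] = 0.1840

Form M = I − A:
  [  0.97   -0.12]
  [ -0.11    0.63]
Leontief inverse L = M⁻¹:
  [  1.0537    0.2007]
  [  0.1840    1.6223]
Total output x = L · d:
  x_0 = 1.0537·25 + 0.2007·10 = 28.3492
  x_1 = 0.1840·25 + 1.6223·10 = 20.8229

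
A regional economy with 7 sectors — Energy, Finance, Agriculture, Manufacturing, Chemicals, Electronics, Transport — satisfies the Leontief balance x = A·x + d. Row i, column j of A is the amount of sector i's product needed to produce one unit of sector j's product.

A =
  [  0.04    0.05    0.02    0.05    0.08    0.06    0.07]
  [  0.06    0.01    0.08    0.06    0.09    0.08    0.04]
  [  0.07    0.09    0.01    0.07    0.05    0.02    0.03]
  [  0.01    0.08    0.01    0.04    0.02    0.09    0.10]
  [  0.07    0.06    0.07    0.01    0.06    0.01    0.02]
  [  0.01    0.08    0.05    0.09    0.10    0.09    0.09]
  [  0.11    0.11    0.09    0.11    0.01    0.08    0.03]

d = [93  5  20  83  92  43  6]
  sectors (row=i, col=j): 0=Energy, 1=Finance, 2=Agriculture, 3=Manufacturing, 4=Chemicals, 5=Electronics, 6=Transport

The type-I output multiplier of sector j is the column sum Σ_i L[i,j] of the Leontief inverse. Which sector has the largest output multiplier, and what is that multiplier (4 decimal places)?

Form M = I − A:
  [  0.96   -0.05   -0.02   -0.05   -0.08   -0.06   -0.07]
  [ -0.06    0.99   -0.08   -0.06   -0.09   -0.08   -0.04]
  [ -0.07   -0.09    0.99   -0.07   -0.05   -0.02   -0.03]
  [ -0.01   -0.08   -0.01    0.96   -0.02   -0.09   -0.10]
  [ -0.07   -0.06   -0.07   -0.01    0.94   -0.01   -0.02]
  [ -0.01   -0.08   -0.05   -0.09   -0.10    0.91   -0.09]
  [ -0.11   -0.11   -0.09   -0.11   -0.01   -0.08    0.97]
Leontief inverse L = M⁻¹:
  [  1.0736    0.0927    0.0527    0.0879    0.1166    0.0992    0.1036]
  [  0.0951    1.0595    0.1110    0.1009    0.1312    0.1202    0.0782]
  [  0.0983    0.1241    1.0376    0.1018    0.0843    0.0566    0.0618]
  [  0.0432    0.1231    0.0448    1.0835    0.0566    0.1343    0.1349]
  [  0.0976    0.0902    0.0925    0.0371    1.0908    0.0359    0.0433]
  [  0.0556    0.1397    0.0947    0.1431    0.1494    1.1447    0.1367]
  [  0.1522    0.1686    0.1287    0.1659    0.0659    0.1401    1.0843]
Total output x = L · d:
  x_0 = 1.0736·93 + 0.0927·5 + 0.0527·20 + 0.0879·83 + 0.1166·92 + 0.0992·43 + 0.1036·6 = 124.2772
  x_1 = 0.0951·93 + 1.0595·5 + 0.1110·20 + 0.1009·83 + 0.1312·92 + 0.1202·43 + 0.0782·6 = 42.4455
  x_2 = 0.0983·93 + 0.1241·5 + 1.0376·20 + 0.1018·83 + 0.0843·92 + 0.0566·43 + 0.0618·6 = 49.5202
  x_3 = 0.0432·93 + 0.1231·5 + 0.0448·20 + 1.0835·83 + 0.0566·92 + 0.1343·43 + 0.1349·6 = 107.2585
  x_4 = 0.0976·93 + 0.0902·5 + 0.0925·20 + 0.0371·83 + 1.0908·92 + 0.0359·43 + 0.0433·6 = 116.6150
  x_5 = 0.0556·93 + 0.1397·5 + 0.0947·20 + 0.1431·83 + 0.1494·92 + 1.1447·43 + 0.1367·6 = 83.4321
  x_6 = 0.1522·93 + 0.1686·5 + 0.1287·20 + 0.1659·83 + 0.0659·92 + 0.1401·43 + 1.0843·6 = 49.9335
Output multipliers (column sums of L):
  Energy: 1.6157
  Finance: 1.7978
  Agriculture: 1.5620
  Manufacturing: 1.7203
  Chemicals: 1.6948
  Electronics: 1.7310
  Transport: 1.6429

Finance (1.7978)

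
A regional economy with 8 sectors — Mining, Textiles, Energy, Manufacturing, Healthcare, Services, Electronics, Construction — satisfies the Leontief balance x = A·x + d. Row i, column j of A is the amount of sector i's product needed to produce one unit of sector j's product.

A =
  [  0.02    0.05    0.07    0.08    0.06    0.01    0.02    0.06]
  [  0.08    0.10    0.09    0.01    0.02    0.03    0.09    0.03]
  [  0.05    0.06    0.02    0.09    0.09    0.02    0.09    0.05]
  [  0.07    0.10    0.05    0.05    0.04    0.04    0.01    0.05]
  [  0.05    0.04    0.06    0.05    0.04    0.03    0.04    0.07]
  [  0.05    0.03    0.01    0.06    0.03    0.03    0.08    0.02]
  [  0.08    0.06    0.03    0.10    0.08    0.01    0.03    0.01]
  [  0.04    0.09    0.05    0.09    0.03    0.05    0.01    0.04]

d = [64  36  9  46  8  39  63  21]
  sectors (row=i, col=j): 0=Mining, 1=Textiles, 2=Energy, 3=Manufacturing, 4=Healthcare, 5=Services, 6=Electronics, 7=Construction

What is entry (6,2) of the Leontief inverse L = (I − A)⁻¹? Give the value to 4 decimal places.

L[6,2] = 0.0670

Form M = I − A:
  [  0.98   -0.05   -0.07   -0.08   -0.06   -0.01   -0.02   -0.06]
  [ -0.08    0.90   -0.09   -0.01   -0.02   -0.03   -0.09   -0.03]
  [ -0.05   -0.06    0.98   -0.09   -0.09   -0.02   -0.09   -0.05]
  [ -0.07   -0.10   -0.05    0.95   -0.04   -0.04   -0.01   -0.05]
  [ -0.05   -0.04   -0.06   -0.05    0.96   -0.03   -0.04   -0.07]
  [ -0.05   -0.03   -0.01   -0.06   -0.03    0.97   -0.08   -0.02]
  [ -0.08   -0.06   -0.03   -0.10   -0.08   -0.01    0.97   -0.01]
  [ -0.04   -0.09   -0.05   -0.09   -0.03   -0.05   -0.01    0.96]
Leontief inverse L = M⁻¹:
  [  1.0556    0.0957    0.1021    0.1196    0.0902    0.0287    0.0484    0.0882]
  [  0.1235    1.1522    0.1289    0.0603    0.0605    0.0484    0.1291    0.0603]
  [  0.0956    0.1152    1.0612    0.1399    0.1278    0.0417    0.1221    0.0836]
  [  0.1081    0.1492    0.0875    1.0913    0.0716    0.0593    0.0441    0.0797]
  [  0.0849    0.0846    0.0917    0.0926    1.0714    0.0481    0.0682    0.0974]
  [  0.0798    0.0653    0.0357    0.0941    0.0559    1.0432    0.1008    0.0407]
  [  0.1174    0.1072    0.0670    0.1404    0.1121    0.0282    1.0583    0.0413]
  [  0.0787    0.1392    0.0852    0.1295    0.0604    0.0696    0.0430    1.0684]
Total output x = L · d:
  x_0 = 1.0556·64 + 0.0957·36 + 0.1021·9 + 0.1196·46 + 0.0902·8 + 0.0287·39 + 0.0484·63 + 0.0882·21 = 84.1632
  x_1 = 0.1235·64 + 1.1522·36 + 0.1289·9 + 0.0603·46 + 0.0605·8 + 0.0484·39 + 0.1291·63 + 0.0603·21 = 65.0911
  x_2 = 0.0956·64 + 0.1152·36 + 1.0612·9 + 0.1399·46 + 0.1278·8 + 0.0417·39 + 0.1221·63 + 0.0836·21 = 38.3496
  x_3 = 0.1081·64 + 0.1492·36 + 0.0875·9 + 1.0913·46 + 0.0716·8 + 0.0593·39 + 0.0441·63 + 0.0797·21 = 70.6160
  x_4 = 0.0849·64 + 0.0846·36 + 0.0917·9 + 0.0926·46 + 1.0714·8 + 0.0481·39 + 0.0682·63 + 0.0974·21 = 30.3478
  x_5 = 0.0798·64 + 0.0653·36 + 0.0357·9 + 0.0941·46 + 0.0559·8 + 1.0432·39 + 0.1008·63 + 0.0407·21 = 60.4453
  x_6 = 0.1174·64 + 0.1072·36 + 0.0670·9 + 0.1404·46 + 0.1121·8 + 0.0282·39 + 1.0583·63 + 0.0413·21 = 87.9732
  x_7 = 0.0787·64 + 0.1392·36 + 0.0852·9 + 0.1295·46 + 0.0604·8 + 0.0696·39 + 0.0430·63 + 1.0684·21 = 45.1147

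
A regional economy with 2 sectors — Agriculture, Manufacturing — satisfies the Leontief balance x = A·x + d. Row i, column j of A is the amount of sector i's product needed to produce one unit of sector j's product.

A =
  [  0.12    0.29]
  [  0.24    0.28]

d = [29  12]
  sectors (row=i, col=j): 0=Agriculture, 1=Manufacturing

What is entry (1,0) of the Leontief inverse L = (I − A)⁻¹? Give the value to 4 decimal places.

Form M = I − A:
  [  0.88   -0.29]
  [ -0.24    0.72]
Leontief inverse L = M⁻¹:
  [  1.2766    0.5142]
  [  0.4255    1.5603]
Total output x = L · d:
  x_0 = 1.2766·29 + 0.5142·12 = 43.1915
  x_1 = 0.4255·29 + 1.5603·12 = 31.0638

L[1,0] = 0.4255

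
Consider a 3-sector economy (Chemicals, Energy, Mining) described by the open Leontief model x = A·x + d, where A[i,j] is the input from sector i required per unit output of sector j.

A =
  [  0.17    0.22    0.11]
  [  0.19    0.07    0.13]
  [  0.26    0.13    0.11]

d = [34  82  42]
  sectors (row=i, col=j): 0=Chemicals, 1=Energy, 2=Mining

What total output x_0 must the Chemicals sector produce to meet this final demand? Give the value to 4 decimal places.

Form M = I − A:
  [  0.83   -0.22   -0.11]
  [ -0.19    0.93   -0.13]
  [ -0.26   -0.13    0.89]
Leontief inverse L = M⁻¹:
  [  1.3536    0.3507    0.2185]
  [  0.3387    1.1855    0.2150]
  [  0.4449    0.2756    1.2188]
Total output x = L · d:
  x_0 = 1.3536·34 + 0.3507·82 + 0.2185·42 = 83.9604
  x_1 = 0.3387·34 + 1.1855·82 + 0.2150·42 = 117.7548
  x_2 = 0.4449·34 + 0.2756·82 + 1.2188·42 = 88.9189

83.9604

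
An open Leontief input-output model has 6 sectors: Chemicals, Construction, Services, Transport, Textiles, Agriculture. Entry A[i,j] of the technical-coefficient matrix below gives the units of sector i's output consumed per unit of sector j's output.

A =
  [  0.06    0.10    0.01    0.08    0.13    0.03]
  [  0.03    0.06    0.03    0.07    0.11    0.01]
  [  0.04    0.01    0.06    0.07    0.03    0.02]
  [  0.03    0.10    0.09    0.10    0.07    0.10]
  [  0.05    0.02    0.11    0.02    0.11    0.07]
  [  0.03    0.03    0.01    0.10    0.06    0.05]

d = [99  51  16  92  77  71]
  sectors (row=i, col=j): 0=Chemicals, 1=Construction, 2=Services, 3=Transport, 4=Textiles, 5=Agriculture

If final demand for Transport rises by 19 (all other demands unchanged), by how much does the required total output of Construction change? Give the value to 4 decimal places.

1.9228

Form M = I − A:
  [  0.94   -0.10   -0.01   -0.08   -0.13   -0.03]
  [ -0.03    0.94   -0.03   -0.07   -0.11   -0.01]
  [ -0.04   -0.01    0.94   -0.07   -0.03   -0.02]
  [ -0.03   -0.10   -0.09    0.90   -0.07   -0.10]
  [ -0.05   -0.02   -0.11   -0.02    0.89   -0.07]
  [ -0.03   -0.03   -0.01   -0.10   -0.06    0.95]
Leontief inverse L = M⁻¹:
  [  1.0864    0.1352    0.0506    0.1224    0.1910    0.0638]
  [  0.0499    1.0850    0.0632    0.1012    0.1539    0.0363]
  [  0.0545    0.0301    1.0819    0.0970    0.0584    0.0393]
  [  0.0582    0.1377    0.1323    1.1554    0.1301    0.1373]
  [  0.0739    0.0432    0.1439    0.0576    1.1557    0.0970]
  [  0.0473    0.0561    0.0380    0.1333    0.0982    1.0768]
Total output x = L · d:
  x_0 = 1.0864·99 + 0.1352·51 + 0.0506·16 + 0.1224·92 + 0.1910·77 + 0.0638·71 = 145.7522
  x_1 = 0.0499·99 + 1.0850·51 + 0.0632·16 + 0.1012·92 + 0.1539·77 + 0.0363·71 = 85.0294
  x_2 = 0.0545·99 + 0.0301·51 + 1.0819·16 + 0.0970·92 + 0.0584·77 + 0.0393·71 = 40.4536
  x_3 = 0.0582·99 + 0.1377·51 + 0.1323·16 + 1.1554·92 + 0.1301·77 + 0.1373·71 = 140.9652
  x_4 = 0.0739·99 + 0.0432·51 + 0.1439·16 + 0.0576·92 + 1.1557·77 + 0.0970·71 = 112.9968
  x_5 = 0.0473·99 + 0.0561·51 + 0.0380·16 + 0.1333·92 + 0.0982·77 + 1.0768·71 = 104.4256
Δx_1 = L[1,3] · Δd_3 = 0.1012 · 19 = 1.9228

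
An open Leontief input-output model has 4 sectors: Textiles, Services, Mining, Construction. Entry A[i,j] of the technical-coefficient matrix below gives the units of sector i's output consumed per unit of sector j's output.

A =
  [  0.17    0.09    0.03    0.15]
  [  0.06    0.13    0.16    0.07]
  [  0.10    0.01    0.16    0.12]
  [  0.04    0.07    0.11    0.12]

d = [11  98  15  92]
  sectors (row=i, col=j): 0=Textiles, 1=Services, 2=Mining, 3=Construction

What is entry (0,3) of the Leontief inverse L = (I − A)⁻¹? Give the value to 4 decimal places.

Form M = I − A:
  [  0.83   -0.09   -0.03   -0.15]
  [ -0.06    0.87   -0.16   -0.07]
  [ -0.10   -0.01    0.84   -0.12]
  [ -0.04   -0.07   -0.11    0.88]
Leontief inverse L = M⁻¹:
  [  1.2395    0.1485    0.1036    0.2372]
  [  0.1221    1.1768    0.2479    0.1482]
  [  0.1613    0.0469    1.2312    0.1991]
  [  0.0862    0.1062    0.1783    1.1838]
Total output x = L · d:
  x_0 = 1.2395·11 + 0.1485·98 + 0.1036·15 + 0.2372·92 = 51.5650
  x_1 = 0.1221·11 + 1.1768·98 + 0.2479·15 + 0.1482·92 = 134.0286
  x_2 = 0.1613·11 + 0.0469·98 + 1.2312·15 + 0.1991·92 = 43.1550
  x_3 = 0.0862·11 + 0.1062·98 + 0.1783·15 + 1.1838·92 = 122.9451

L[0,3] = 0.2372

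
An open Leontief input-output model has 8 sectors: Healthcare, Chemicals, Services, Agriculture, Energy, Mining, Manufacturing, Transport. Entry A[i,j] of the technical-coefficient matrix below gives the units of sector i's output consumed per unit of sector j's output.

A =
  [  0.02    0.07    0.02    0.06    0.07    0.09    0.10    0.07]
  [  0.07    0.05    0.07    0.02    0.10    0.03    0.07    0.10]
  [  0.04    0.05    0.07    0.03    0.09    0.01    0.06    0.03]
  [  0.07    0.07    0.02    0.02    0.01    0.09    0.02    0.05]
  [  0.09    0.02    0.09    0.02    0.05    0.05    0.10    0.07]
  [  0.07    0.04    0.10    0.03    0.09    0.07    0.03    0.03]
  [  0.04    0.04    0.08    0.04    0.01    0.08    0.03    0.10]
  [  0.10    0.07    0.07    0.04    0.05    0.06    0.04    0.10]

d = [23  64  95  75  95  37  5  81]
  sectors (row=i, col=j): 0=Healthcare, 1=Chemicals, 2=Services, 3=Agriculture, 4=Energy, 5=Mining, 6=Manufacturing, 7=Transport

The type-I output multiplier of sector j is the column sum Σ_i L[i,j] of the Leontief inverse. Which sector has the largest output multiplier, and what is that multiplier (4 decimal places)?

Form M = I − A:
  [  0.98   -0.07   -0.02   -0.06   -0.07   -0.09   -0.10   -0.07]
  [ -0.07    0.95   -0.07   -0.02   -0.10   -0.03   -0.07   -0.10]
  [ -0.04   -0.05    0.93   -0.03   -0.09   -0.01   -0.06   -0.03]
  [ -0.07   -0.07   -0.02    0.98   -0.01   -0.09   -0.02   -0.05]
  [ -0.09   -0.02   -0.09   -0.02    0.95   -0.05   -0.10   -0.07]
  [ -0.07   -0.04   -0.10   -0.03   -0.09    0.93   -0.03   -0.03]
  [ -0.04   -0.04   -0.08   -0.04   -0.01   -0.08    0.97   -0.10]
  [ -0.10   -0.07   -0.07   -0.04   -0.05   -0.06   -0.04    0.90]
Leontief inverse L = M⁻¹:
  [  1.0803    0.1157    0.0846    0.0897    0.1233    0.1461    0.1496    0.1358]
  [  0.1306    1.0979    0.1346    0.0524    0.1568    0.0849    0.1278    0.1688]
  [  0.0832    0.0838    1.1173    0.0526    0.1312    0.0489    0.1031    0.0792]
  [  0.1109    0.1044    0.0640    1.0426    0.0541    0.1297    0.0579    0.0953]
  [  0.1430    0.0660    0.1501    0.0520    1.1033    0.1036    0.1523    0.1325]
  [  0.1214    0.0813    0.1575    0.0579    0.1442    1.1172    0.0822    0.0845]
  [  0.0895    0.0812    0.1322    0.0662    0.0594    0.1243    1.0718    0.1519]
  [  0.1616    0.1221    0.1343    0.0742    0.1121    0.1182    0.0987    1.1695]
Total output x = L · d:
  x_0 = 1.0803·23 + 0.1157·64 + 0.0846·95 + 0.0897·75 + 0.1233·95 + 0.1461·37 + 0.1496·5 + 0.1358·81 = 75.8849
  x_1 = 0.1306·23 + 1.0979·64 + 0.1346·95 + 0.0524·75 + 0.1568·95 + 0.0849·37 + 0.1278·5 + 0.1688·81 = 122.3252
  x_2 = 0.0832·23 + 0.0838·64 + 1.1173·95 + 0.0526·75 + 0.1312·95 + 0.0489·37 + 0.1031·5 + 0.0792·81 = 138.5799
  x_3 = 0.1109·23 + 0.1044·64 + 0.0640·95 + 1.0426·75 + 0.0541·95 + 0.1297·37 + 0.0579·5 + 0.0953·81 = 111.4547
  x_4 = 0.1430·23 + 0.0660·64 + 0.1501·95 + 0.0520·75 + 1.1033·95 + 0.1036·37 + 0.1523·5 + 0.1325·81 = 145.8232
  x_5 = 0.1214·23 + 0.0813·64 + 0.1575·95 + 0.0579·75 + 0.1442·95 + 1.1172·37 + 0.0822·5 + 0.0845·81 = 89.5851
  x_6 = 0.0895·23 + 0.0812·64 + 0.1322·95 + 0.0662·75 + 0.0594·95 + 0.1243·37 + 1.0718·5 + 0.1519·81 = 52.6880
  x_7 = 0.1616·23 + 0.1221·64 + 0.1343·95 + 0.0742·75 + 0.1121·95 + 0.1182·37 + 0.0987·5 + 1.1695·81 = 140.0931
Output multipliers (column sums of L):
  Healthcare: 1.9204
  Chemicals: 1.7525
  Services: 1.9747
  Agriculture: 1.4876
  Energy: 1.8844
  Mining: 1.8729
  Manufacturing: 1.8436
  Transport: 2.0175

Transport (2.0175)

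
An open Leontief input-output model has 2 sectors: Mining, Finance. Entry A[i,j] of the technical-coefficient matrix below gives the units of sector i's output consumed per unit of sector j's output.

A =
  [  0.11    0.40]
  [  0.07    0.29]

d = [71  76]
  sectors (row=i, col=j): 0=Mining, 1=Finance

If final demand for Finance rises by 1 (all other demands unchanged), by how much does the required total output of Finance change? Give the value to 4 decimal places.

Form M = I − A:
  [  0.89   -0.40]
  [ -0.07    0.71]
Leontief inverse L = M⁻¹:
  [  1.1757    0.6624]
  [  0.1159    1.4738]
Total output x = L · d:
  x_0 = 1.1757·71 + 0.6624·76 = 133.8135
  x_1 = 0.1159·71 + 1.4738·76 = 120.2351
Δx_1 = L[1,1] · Δd_1 = 1.4738 · 1 = 1.4738

1.4738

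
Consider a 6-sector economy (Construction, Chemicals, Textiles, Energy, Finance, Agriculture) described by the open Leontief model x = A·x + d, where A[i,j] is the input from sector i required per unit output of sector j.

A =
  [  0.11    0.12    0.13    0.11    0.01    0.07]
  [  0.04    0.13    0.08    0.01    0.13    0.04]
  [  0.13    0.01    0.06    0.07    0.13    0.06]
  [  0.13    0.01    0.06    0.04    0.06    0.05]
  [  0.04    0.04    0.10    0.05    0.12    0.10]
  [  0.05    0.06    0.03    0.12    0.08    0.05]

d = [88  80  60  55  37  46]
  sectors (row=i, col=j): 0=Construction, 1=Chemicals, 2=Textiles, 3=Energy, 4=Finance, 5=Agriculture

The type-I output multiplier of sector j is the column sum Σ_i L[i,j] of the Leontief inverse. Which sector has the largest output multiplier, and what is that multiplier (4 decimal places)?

Finance (1.9437)

Form M = I − A:
  [  0.89   -0.12   -0.13   -0.11   -0.01   -0.07]
  [ -0.04    0.87   -0.08   -0.01   -0.13   -0.04]
  [ -0.13   -0.01    0.94   -0.07   -0.13   -0.06]
  [ -0.13   -0.01   -0.06    0.96   -0.06   -0.05]
  [ -0.04   -0.04   -0.10   -0.05    0.88   -0.10]
  [ -0.05   -0.06   -0.03   -0.12   -0.08    0.95]
Leontief inverse L = M⁻¹:
  [  1.1991    0.1830    0.2068    0.1754    0.0948    0.1283]
  [  0.0965    1.1809    0.1425    0.0560    0.2087    0.0907]
  [  0.2023    0.0595    1.1300    0.1310    0.1975    0.1165]
  [  0.1882    0.0512    0.1145    1.0893    0.1093    0.0921]
  [  0.1049    0.0830    0.1603    0.1059    1.1946    0.1527]
  [  0.1082    0.0995    0.0835    0.1634    0.1388    1.0933]
Total output x = L · d:
  x_0 = 1.1991·88 + 0.1830·80 + 0.2068·60 + 0.1754·55 + 0.0948·37 + 0.1283·46 = 151.6259
  x_1 = 0.0965·88 + 1.1809·80 + 0.1425·60 + 0.0560·55 + 0.2087·37 + 0.0907·46 = 126.4897
  x_2 = 0.2023·88 + 0.0595·80 + 1.1300·60 + 0.1310·55 + 0.1975·37 + 0.1165·46 = 110.2338
  x_3 = 0.1882·88 + 0.0512·80 + 0.1145·60 + 1.0893·55 + 0.1093·37 + 0.0921·46 = 95.7162
  x_4 = 0.1049·88 + 0.0830·80 + 0.1603·60 + 0.1059·55 + 1.1946·37 + 0.1527·46 = 82.5284
  x_5 = 0.1082·88 + 0.0995·80 + 0.0835·60 + 0.1634·55 + 0.1388·37 + 1.0933·46 = 86.9115
Output multipliers (column sums of L):
  Construction: 1.8992
  Chemicals: 1.6571
  Textiles: 1.8376
  Energy: 1.7210
  Finance: 1.9437
  Agriculture: 1.6736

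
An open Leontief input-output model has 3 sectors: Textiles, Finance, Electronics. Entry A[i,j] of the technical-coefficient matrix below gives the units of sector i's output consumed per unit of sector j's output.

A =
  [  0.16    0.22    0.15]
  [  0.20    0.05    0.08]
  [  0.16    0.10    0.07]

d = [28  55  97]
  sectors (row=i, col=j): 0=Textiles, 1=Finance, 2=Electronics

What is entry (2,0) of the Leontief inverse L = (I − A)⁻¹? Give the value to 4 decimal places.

Form M = I − A:
  [  0.84   -0.22   -0.15]
  [ -0.20    0.95   -0.08]
  [ -0.16   -0.10    0.93]
Leontief inverse L = M⁻¹:
  [  1.3148    0.3298    0.2404]
  [  0.2986    1.1371    0.1460]
  [  0.2583    0.1790    1.1323]
Total output x = L · d:
  x_0 = 1.3148·28 + 0.3298·55 + 0.2404·97 = 78.2744
  x_1 = 0.2986·28 + 1.1371·55 + 0.1460·97 = 85.0611
  x_2 = 0.2583·28 + 0.1790·55 + 1.1323·97 = 126.9140

L[2,0] = 0.2583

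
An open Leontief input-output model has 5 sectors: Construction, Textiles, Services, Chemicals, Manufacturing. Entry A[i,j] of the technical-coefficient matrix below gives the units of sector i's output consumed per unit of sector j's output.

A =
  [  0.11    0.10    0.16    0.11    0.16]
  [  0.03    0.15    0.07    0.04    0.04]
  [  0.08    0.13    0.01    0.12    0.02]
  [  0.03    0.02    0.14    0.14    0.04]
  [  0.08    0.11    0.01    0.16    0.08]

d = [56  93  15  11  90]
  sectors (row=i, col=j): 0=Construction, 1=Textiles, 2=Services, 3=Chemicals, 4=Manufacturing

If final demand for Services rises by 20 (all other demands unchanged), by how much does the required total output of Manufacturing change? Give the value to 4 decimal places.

Form M = I − A:
  [  0.89   -0.10   -0.16   -0.11   -0.16]
  [ -0.03    0.85   -0.07   -0.04   -0.04]
  [ -0.08   -0.13    0.99   -0.12   -0.02]
  [ -0.03   -0.02   -0.14    0.86   -0.04]
  [ -0.08   -0.11   -0.01   -0.16    0.92]
Leontief inverse L = M⁻¹:
  [  1.1811    0.2113    0.2417    0.2375    0.2302]
  [  0.0600    1.2114    0.1091    0.0922    0.0695]
  [  0.1139    0.1888    1.0684    0.1834    0.0592]
  [  0.0668    0.0746    0.1885    1.2145    0.0718]
  [  0.1227    0.1782    0.0785    0.2449    1.1284]
Total output x = L · d:
  x_0 = 1.1811·56 + 0.2113·93 + 0.2417·15 + 0.2375·11 + 0.2302·90 = 112.7499
  x_1 = 0.0600·56 + 1.2114·93 + 0.1091·15 + 0.0922·11 + 0.0695·90 = 124.9202
  x_2 = 0.1139·56 + 0.1888·93 + 1.0684·15 + 0.1834·11 + 0.0592·90 = 47.3092
  x_3 = 0.0668·56 + 0.0746·93 + 0.1885·15 + 1.2145·11 + 0.0718·90 = 33.3247
  x_4 = 0.1227·56 + 0.1782·93 + 0.0785·15 + 0.2449·11 + 1.1284·90 = 128.8764
Δx_4 = L[4,2] · Δd_2 = 0.0785 · 20 = 1.5693

1.5693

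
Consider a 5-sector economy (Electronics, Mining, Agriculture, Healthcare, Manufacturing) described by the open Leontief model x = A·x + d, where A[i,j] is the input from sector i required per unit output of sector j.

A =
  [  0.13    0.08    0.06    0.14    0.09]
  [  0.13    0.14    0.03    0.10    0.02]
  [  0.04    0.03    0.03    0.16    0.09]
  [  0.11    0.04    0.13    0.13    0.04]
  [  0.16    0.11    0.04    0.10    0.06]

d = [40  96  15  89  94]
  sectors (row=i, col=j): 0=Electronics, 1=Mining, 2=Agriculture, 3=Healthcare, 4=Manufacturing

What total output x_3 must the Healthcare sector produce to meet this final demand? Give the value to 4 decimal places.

Form M = I − A:
  [  0.87   -0.08   -0.06   -0.14   -0.09]
  [ -0.13    0.86   -0.03   -0.10   -0.02]
  [ -0.04   -0.03    0.97   -0.16   -0.09]
  [ -0.11   -0.04   -0.13    0.87   -0.04]
  [ -0.16   -0.11   -0.04   -0.10    0.94]
Leontief inverse L = M⁻¹:
  [  1.2360    0.1495    0.1212    0.2549    0.1440]
  [  0.2196    1.2031    0.0796    0.1955    0.0626]
  [  0.1143    0.0755    1.0777    0.2397    0.1259]
  [  0.1955    0.0937    0.1844    1.2360    0.0910]
  [  0.2618    0.1794    0.0954    0.2080    1.1107]
Total output x = L · d:
  x_0 = 1.2360·40 + 0.1495·96 + 0.1212·15 + 0.2549·89 + 0.1440·94 = 101.8310
  x_1 = 0.2196·40 + 1.2031·96 + 0.0796·15 + 0.1955·89 + 0.0626·94 = 148.7531
  x_2 = 0.1143·40 + 0.0755·96 + 1.0777·15 + 0.2397·89 + 0.1259·94 = 61.1567
  x_3 = 0.1955·40 + 0.0937·96 + 0.1844·15 + 1.2360·89 + 0.0910·94 = 138.1419
  x_4 = 0.2618·40 + 0.1794·96 + 0.0954·15 + 0.2080·89 + 1.1107·94 = 152.0386

138.1419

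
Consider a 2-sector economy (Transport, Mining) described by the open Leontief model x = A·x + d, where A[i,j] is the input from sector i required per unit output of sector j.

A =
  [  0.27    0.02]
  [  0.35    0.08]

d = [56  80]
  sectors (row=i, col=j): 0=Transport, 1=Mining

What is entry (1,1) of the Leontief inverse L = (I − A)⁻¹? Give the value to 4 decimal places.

L[1,1] = 1.0984

Form M = I − A:
  [  0.73   -0.02]
  [ -0.35    0.92]
Leontief inverse L = M⁻¹:
  [  1.3843    0.0301]
  [  0.5266    1.0984]
Total output x = L · d:
  x_0 = 1.3843·56 + 0.0301·80 = 79.9278
  x_1 = 0.5266·56 + 1.0984·80 = 117.3638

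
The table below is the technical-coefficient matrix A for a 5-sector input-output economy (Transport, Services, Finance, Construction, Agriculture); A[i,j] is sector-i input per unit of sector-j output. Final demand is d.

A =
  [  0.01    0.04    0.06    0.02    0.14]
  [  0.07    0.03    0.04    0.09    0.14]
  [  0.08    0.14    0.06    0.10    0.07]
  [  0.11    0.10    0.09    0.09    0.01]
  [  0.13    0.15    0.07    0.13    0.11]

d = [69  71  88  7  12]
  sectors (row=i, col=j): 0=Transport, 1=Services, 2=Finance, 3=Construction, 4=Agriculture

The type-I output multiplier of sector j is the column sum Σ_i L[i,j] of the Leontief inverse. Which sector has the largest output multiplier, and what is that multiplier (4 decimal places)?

Agriculture (1.8120)

Form M = I − A:
  [  0.99   -0.04   -0.06   -0.02   -0.14]
  [ -0.07    0.97   -0.04   -0.09   -0.14]
  [ -0.08   -0.14    0.94   -0.10   -0.07]
  [ -0.11   -0.10   -0.09    0.91   -0.01]
  [ -0.13   -0.15   -0.07   -0.13    0.89]
Leontief inverse L = M⁻¹:
  [  1.0567    0.0933    0.0921    0.0696    0.1889]
  [  0.1270    1.0946    0.0839    0.1489    0.2004]
  [  0.1413    0.2050    1.1081    0.1657    0.1435]
  [  0.1580    0.1544    0.1314    1.1424    0.0723]
  [  0.2099    0.2368    0.1339    0.2152    1.2068]
Total output x = L · d:
  x_0 = 1.0567·69 + 0.0933·71 + 0.0921·88 + 0.0696·7 + 0.1889·12 = 90.3948
  x_1 = 0.1270·69 + 1.0946·71 + 0.0839·88 + 0.1489·7 + 0.2004·12 = 97.3120
  x_2 = 0.1413·69 + 0.2050·71 + 1.1081·88 + 0.1657·7 + 0.1435·12 = 124.7021
  x_3 = 0.1580·69 + 0.1544·71 + 0.1314·88 + 1.1424·7 + 0.0723·12 = 42.2951
  x_4 = 0.2099·69 + 0.2368·71 + 0.1339·88 + 0.2152·7 + 1.2068·12 = 59.0737
Output multipliers (column sums of L):
  Transport: 1.6929
  Services: 1.7841
  Finance: 1.5495
  Construction: 1.7417
  Agriculture: 1.8120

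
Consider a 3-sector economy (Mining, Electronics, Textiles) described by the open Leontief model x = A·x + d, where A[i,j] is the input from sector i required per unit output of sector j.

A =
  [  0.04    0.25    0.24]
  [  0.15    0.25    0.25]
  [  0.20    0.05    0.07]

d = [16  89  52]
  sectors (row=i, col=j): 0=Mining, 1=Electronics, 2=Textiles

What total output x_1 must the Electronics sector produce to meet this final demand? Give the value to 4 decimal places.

Form M = I − A:
  [  0.96   -0.25   -0.24]
  [ -0.15    0.75   -0.25]
  [ -0.20   -0.05    0.93]
Leontief inverse L = M⁻¹:
  [  1.1967    0.4271    0.4236]
  [  0.3310    1.4758    0.4822]
  [  0.2751    0.1712    1.1923]
Total output x = L · d:
  x_0 = 1.1967·16 + 0.4271·89 + 0.4236·52 = 79.1903
  x_1 = 0.3310·16 + 1.4758·89 + 0.4822·52 = 161.7176
  x_2 = 0.2751·16 + 0.1712·89 + 1.1923·52 = 81.6386

161.7176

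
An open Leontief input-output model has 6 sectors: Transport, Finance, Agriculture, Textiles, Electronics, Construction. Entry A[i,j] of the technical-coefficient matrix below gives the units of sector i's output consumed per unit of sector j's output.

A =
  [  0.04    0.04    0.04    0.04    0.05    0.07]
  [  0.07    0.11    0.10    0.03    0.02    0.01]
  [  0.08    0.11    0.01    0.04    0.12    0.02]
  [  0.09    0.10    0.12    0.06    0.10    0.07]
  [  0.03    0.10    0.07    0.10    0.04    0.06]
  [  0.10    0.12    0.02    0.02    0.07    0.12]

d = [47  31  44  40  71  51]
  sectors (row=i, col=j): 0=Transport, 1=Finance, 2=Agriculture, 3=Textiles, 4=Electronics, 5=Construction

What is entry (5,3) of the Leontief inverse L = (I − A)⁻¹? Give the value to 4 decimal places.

L[5,3] = 0.0514

Form M = I − A:
  [  0.96   -0.04   -0.04   -0.04   -0.05   -0.07]
  [ -0.07    0.89   -0.10   -0.03   -0.02   -0.01]
  [ -0.08   -0.11    0.99   -0.04   -0.12   -0.02]
  [ -0.09   -0.10   -0.12    0.94   -0.10   -0.07]
  [ -0.03   -0.10   -0.07   -0.10    0.96   -0.06]
  [ -0.10   -0.12   -0.02   -0.02   -0.07    0.88]
Leontief inverse L = M⁻¹:
  [  1.0720    0.0856    0.0671    0.0618    0.0796    0.0981]
  [  0.1058    1.1613    0.1326    0.0537    0.0542    0.0326]
  [  0.1168    0.1675    1.0523    0.0724    0.1524    0.0513]
  [  0.1481    0.1850    0.1717    1.1024    0.1563    0.1161]
  [  0.0778    0.1670    0.1144    0.1309    1.0841    0.0950]
  [  0.1485    0.1894    0.0626    0.0514    0.1097    1.1633]
Total output x = L · d:
  x_0 = 1.0720·47 + 0.0856·31 + 0.0671·44 + 0.0618·40 + 0.0796·71 + 0.0981·51 = 69.1107
  x_1 = 0.1058·47 + 1.1613·31 + 0.1326·44 + 0.0537·40 + 0.0542·71 + 0.0326·51 = 54.4677
  x_2 = 0.1168·47 + 0.1675·31 + 1.0523·44 + 0.0724·40 + 0.1524·71 + 0.0513·51 = 73.3134
  x_3 = 0.1481·47 + 0.1850·31 + 0.1717·44 + 1.1024·40 + 0.1563·71 + 0.1161·51 = 81.3724
  x_4 = 0.0778·47 + 0.1670·31 + 0.1144·44 + 0.1309·40 + 1.0841·71 + 0.0950·51 = 100.9125
  x_5 = 0.1485·47 + 0.1894·31 + 0.0626·44 + 0.0514·40 + 0.1097·71 + 1.1633·51 = 84.7782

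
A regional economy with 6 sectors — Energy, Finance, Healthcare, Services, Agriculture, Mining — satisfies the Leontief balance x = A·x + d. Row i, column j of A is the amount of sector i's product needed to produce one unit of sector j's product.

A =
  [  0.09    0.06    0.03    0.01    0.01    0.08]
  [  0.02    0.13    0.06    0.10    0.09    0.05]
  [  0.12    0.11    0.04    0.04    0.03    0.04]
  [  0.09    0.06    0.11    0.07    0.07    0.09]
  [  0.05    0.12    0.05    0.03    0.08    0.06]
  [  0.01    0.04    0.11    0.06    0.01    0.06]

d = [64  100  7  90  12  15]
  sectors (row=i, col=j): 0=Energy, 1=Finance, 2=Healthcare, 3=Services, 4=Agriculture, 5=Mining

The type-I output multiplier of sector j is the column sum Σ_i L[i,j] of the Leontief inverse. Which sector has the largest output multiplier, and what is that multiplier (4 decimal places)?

Finance (1.8488)

Form M = I − A:
  [  0.91   -0.06   -0.03   -0.01   -0.01   -0.08]
  [ -0.02    0.87   -0.06   -0.10   -0.09   -0.05]
  [ -0.12   -0.11    0.96   -0.04   -0.03   -0.04]
  [ -0.09   -0.06   -0.11    0.93   -0.07   -0.09]
  [ -0.05   -0.12   -0.05   -0.03    0.92   -0.06]
  [ -0.01   -0.04   -0.11   -0.06   -0.01    0.94]
Leontief inverse L = M⁻¹:
  [  1.1145    0.0951    0.0582    0.0325    0.0270    0.1072]
  [  0.0639    1.2009    0.1117    0.1452    0.1339    0.0965]
  [  0.1570    0.1638    1.0772    0.0726    0.0592    0.0786]
  [  0.1411    0.1275    0.1609    1.1098    0.1052    0.1386]
  [  0.0848    0.1802    0.0908    0.0665    1.1146    0.0982]
  [  0.0429    0.0813    0.1427    0.0866    0.0315    1.0882]
Total output x = L · d:
  x_0 = 1.1145·64 + 0.0951·100 + 0.0582·7 + 0.0325·90 + 0.0270·12 + 0.1072·15 = 86.1057
  x_1 = 0.0639·64 + 1.2009·100 + 0.1117·7 + 0.1452·90 + 0.1339·12 + 0.0965·15 = 141.0788
  x_2 = 0.1570·64 + 0.1638·100 + 1.0772·7 + 0.0726·90 + 0.0592·12 + 0.0786·15 = 42.3941
  x_3 = 0.1411·64 + 0.1275·100 + 0.1609·7 + 1.1098·90 + 0.1052·12 + 0.1386·15 = 126.1231
  x_4 = 0.0848·64 + 0.1802·100 + 0.0908·7 + 0.0665·90 + 1.1146·12 + 0.0982·15 = 44.9132
  x_5 = 0.0429·64 + 0.0813·100 + 0.1427·7 + 0.0866·90 + 0.0315·12 + 1.0882·15 = 36.3660
Output multipliers (column sums of L):
  Energy: 1.6042
  Finance: 1.8488
  Healthcare: 1.6415
  Services: 1.5131
  Agriculture: 1.4714
  Mining: 1.6073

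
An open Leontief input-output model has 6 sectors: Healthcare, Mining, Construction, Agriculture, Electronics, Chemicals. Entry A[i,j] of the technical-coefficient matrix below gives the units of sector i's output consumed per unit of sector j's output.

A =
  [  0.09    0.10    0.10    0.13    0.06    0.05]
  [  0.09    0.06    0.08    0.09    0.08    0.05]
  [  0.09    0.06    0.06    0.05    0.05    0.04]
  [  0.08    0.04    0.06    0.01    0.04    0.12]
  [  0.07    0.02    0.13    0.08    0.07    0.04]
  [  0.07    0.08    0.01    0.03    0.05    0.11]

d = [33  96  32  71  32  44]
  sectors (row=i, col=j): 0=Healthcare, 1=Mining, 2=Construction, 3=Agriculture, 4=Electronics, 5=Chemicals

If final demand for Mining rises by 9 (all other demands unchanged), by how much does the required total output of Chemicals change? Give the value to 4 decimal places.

Form M = I − A:
  [  0.91   -0.10   -0.10   -0.13   -0.06   -0.05]
  [ -0.09    0.94   -0.08   -0.09   -0.08   -0.05]
  [ -0.09   -0.06    0.94   -0.05   -0.05   -0.04]
  [ -0.08   -0.04   -0.06    0.99   -0.04   -0.12]
  [ -0.07   -0.02   -0.13   -0.08    0.93   -0.04]
  [ -0.07   -0.08   -0.01   -0.03   -0.05    0.89]
Leontief inverse L = M⁻¹:
  [  1.1642    0.1543    0.1656    0.1876    0.1114    0.1118]
  [  0.1527    1.1061    0.1376    0.1406    0.1239    0.1014]
  [  0.1398    0.0979    1.1055    0.0924    0.0851    0.0793]
  [  0.1282    0.0800    0.0995    1.0501    0.0743    0.1611]
  [  0.1266    0.0611    0.1807    0.1234    1.1083    0.0851]
  [  0.1183    0.1188    0.0513    0.0708    0.0856    1.1526]
Total output x = L · d:
  x_0 = 1.1642·33 + 0.1543·96 + 0.1656·32 + 0.1876·71 + 0.1114·32 + 0.1118·44 = 80.3347
  x_1 = 0.1527·33 + 1.1061·96 + 0.1376·32 + 0.1406·71 + 0.1239·32 + 0.1014·44 = 134.0412
  x_2 = 0.1398·33 + 0.0979·96 + 1.1055·32 + 0.0924·71 + 0.0851·32 + 0.0793·44 = 62.1652
  x_3 = 0.1282·33 + 0.0800·96 + 0.0995·32 + 1.0501·71 + 0.0743·32 + 0.1611·44 = 99.1128
  x_4 = 0.1266·33 + 0.0611·96 + 0.1807·32 + 0.1234·71 + 1.1083·32 + 0.0851·44 = 63.7978
  x_5 = 0.1183·33 + 0.1188·96 + 0.0513·32 + 0.0708·71 + 0.0856·32 + 1.1526·44 = 75.4288
Δx_5 = L[5,1] · Δd_1 = 0.1188 · 9 = 1.0691

1.0691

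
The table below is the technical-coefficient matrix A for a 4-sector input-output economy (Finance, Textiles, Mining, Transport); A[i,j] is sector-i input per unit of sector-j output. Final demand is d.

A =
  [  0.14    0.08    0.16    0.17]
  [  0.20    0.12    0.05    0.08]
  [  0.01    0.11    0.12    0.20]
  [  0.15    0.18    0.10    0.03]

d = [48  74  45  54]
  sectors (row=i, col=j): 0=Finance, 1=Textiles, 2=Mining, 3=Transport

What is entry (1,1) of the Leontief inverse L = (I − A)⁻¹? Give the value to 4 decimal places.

Form M = I − A:
  [  0.86   -0.08   -0.16   -0.17]
  [ -0.20    0.88   -0.05   -0.08]
  [ -0.01   -0.11    0.88   -0.20]
  [ -0.15   -0.18   -0.10    0.97]
Leontief inverse L = M⁻¹:
  [  1.2665    0.2102    0.2759    0.2962]
  [  0.3186    1.2222    0.1487    0.1873]
  [  0.1149    0.2192    1.2022    0.2861]
  [  0.2668    0.2819    0.1942    1.1410]
Total output x = L · d:
  x_0 = 1.2665·48 + 0.2102·74 + 0.2759·45 + 0.2962·54 = 104.7589
  x_1 = 0.3186·48 + 1.2222·74 + 0.1487·45 + 0.1873·54 = 122.5429
  x_2 = 0.1149·48 + 0.2192·74 + 1.2022·45 + 0.2861·54 = 91.2857
  x_3 = 0.2668·48 + 0.2819·74 + 0.1942·45 + 1.1410·54 = 104.0208

L[1,1] = 1.2222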